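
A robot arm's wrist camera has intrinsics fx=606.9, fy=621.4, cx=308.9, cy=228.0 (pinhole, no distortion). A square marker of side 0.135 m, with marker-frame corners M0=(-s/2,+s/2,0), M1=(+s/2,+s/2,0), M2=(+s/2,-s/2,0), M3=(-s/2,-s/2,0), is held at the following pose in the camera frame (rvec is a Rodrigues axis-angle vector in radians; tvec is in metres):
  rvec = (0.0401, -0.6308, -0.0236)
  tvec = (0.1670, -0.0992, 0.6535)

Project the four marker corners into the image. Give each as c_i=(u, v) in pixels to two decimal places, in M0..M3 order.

c0=(420.26, 198.32) c1=(502.54, 197.58) c2=(503.07, 75.91) c3=(420.04, 60.81)

Intrinsics K: fx=606.9, fy=621.4, cx=308.9, cy=228.0
Marker side s = 0.135 m; corners in marker frame (Z=0):
  M0 = (-0.0675, +0.0675, 0)
  M1 = (+0.0675, +0.0675, 0)
  M2 = (+0.0675, -0.0675, 0)
  M3 = (-0.0675, -0.0675, 0)
rvec = (0.0401, -0.6308, -0.0236), |rvec| = θ = 0.63251 rad = 36.240°
Rodrigues: sinθ=0.59117, 1−cosθ=0.19346; R = I + sinθ·[k]× + (1−cosθ)·[k]×²:
    [+0.80732 +0.00983 -0.59003]
    [-0.03429 +0.99895 -0.03028]
    [+0.58911 +0.04468 +0.80681]
t = (0.1670, -0.0992, 0.6535) m
M0: Pc = R·M0+t = (+0.11317, -0.02946, +0.61675); u = 606.9·(+0.11317)/0.61675 + 308.9 = 420.2616, v = 621.4·(-0.02946)/0.61675 + 228.0 = 198.3218
M1: Pc = R·M1+t = (+0.22216, -0.03409, +0.69628); u = 606.9·(+0.22216)/0.69628 + 308.9 = 502.5393, v = 621.4·(-0.03409)/0.69628 + 228.0 = 197.5805
M2: Pc = R·M2+t = (+0.22083, -0.16894, +0.69025); u = 606.9·(+0.22083)/0.69025 + 308.9 = 503.0650, v = 621.4·(-0.16894)/0.69025 + 228.0 = 75.9076
M3: Pc = R·M3+t = (+0.11184, -0.16431, +0.61072); u = 606.9·(+0.11184)/0.61072 + 308.9 = 420.0431, v = 621.4·(-0.16431)/0.61072 + 228.0 = 60.8114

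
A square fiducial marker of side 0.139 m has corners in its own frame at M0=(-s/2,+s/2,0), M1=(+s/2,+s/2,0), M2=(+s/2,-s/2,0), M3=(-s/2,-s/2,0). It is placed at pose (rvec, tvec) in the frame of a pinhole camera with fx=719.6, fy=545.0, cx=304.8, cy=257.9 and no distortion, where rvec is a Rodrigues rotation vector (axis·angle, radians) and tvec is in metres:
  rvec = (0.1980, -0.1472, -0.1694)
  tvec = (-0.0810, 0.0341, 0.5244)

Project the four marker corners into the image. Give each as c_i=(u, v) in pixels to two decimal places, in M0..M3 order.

c0=(117.16, 375.01) c1=(301.33, 346.11) c2=(271.75, 209.94) c3=(75.94, 235.65)

Intrinsics K: fx=719.6, fy=545.0, cx=304.8, cy=257.9
Marker side s = 0.139 m; corners in marker frame (Z=0):
  M0 = (-0.0695, +0.0695, 0)
  M1 = (+0.0695, +0.0695, 0)
  M2 = (+0.0695, -0.0695, 0)
  M3 = (-0.0695, -0.0695, 0)
rvec = (0.1980, -0.1472, -0.1694), |rvec| = θ = 0.29928 rad = 17.147°
Rodrigues: sinθ=0.29483, 1−cosθ=0.04445; R = I + sinθ·[k]× + (1−cosθ)·[k]×²:
    [+0.97501 +0.15242 -0.16166]
    [-0.18135 +0.96630 -0.18268]
    [+0.12837 +0.20743 +0.96979]
t = (-0.0810, 0.0341, 0.5244) m
M0: Pc = R·M0+t = (-0.13817, +0.11386, +0.52990); u = 719.6·(-0.13817)/0.52990 + 304.8 = 117.1648, v = 545.0·(+0.11386)/0.52990 + 257.9 = 375.0073
M1: Pc = R·M1+t = (-0.00264, +0.08865, +0.54774); u = 719.6·(-0.00264)/0.54774 + 304.8 = 301.3263, v = 545.0·(+0.08865)/0.54774 + 257.9 = 346.1112
M2: Pc = R·M2+t = (-0.02383, -0.04566, +0.51890); u = 719.6·(-0.02383)/0.51890 + 304.8 = 271.7531, v = 545.0·(-0.04566)/0.51890 + 257.9 = 209.9421
M3: Pc = R·M3+t = (-0.15936, -0.02045, +0.50106); u = 719.6·(-0.15936)/0.50106 + 304.8 = 75.9410, v = 545.0·(-0.02045)/0.50106 + 257.9 = 235.6519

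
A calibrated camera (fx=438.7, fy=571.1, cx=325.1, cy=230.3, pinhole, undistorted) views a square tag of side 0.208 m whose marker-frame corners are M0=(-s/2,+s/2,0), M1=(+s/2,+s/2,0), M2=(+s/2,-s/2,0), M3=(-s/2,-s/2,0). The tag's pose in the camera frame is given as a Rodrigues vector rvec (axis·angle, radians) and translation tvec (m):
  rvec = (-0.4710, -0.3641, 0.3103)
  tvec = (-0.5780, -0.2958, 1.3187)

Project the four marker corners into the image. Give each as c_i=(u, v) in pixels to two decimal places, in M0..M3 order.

c0=(80.31, 116.89) c1=(153.48, 155.69) c2=(179.40, 89.16) c3=(112.86, 50.56)

Intrinsics K: fx=438.7, fy=571.1, cx=325.1, cy=230.3
Marker side s = 0.208 m; corners in marker frame (Z=0):
  M0 = (-0.1040, +0.1040, 0)
  M1 = (+0.1040, +0.1040, 0)
  M2 = (+0.1040, -0.1040, 0)
  M3 = (-0.1040, -0.1040, 0)
rvec = (-0.4710, -0.3641, 0.3103), |rvec| = θ = 0.67134 rad = 38.465°
Rodrigues: sinθ=0.62203, 1−cosθ=0.21701; R = I + sinθ·[k]× + (1−cosθ)·[k]×²:
    [+0.88981 -0.20494 -0.40773]
    [+0.37008 +0.84682 +0.38201]
    [+0.26699 -0.49081 +0.82935]
t = (-0.5780, -0.2958, 1.3187) m
M0: Pc = R·M0+t = (-0.69185, -0.24622, +1.23989); u = 438.7·(-0.69185)/1.23989 + 325.1 = 80.3071, v = 571.1·(-0.24622)/1.23989 + 230.3 = 116.8900
M1: Pc = R·M1+t = (-0.50677, -0.16924, +1.29542); u = 438.7·(-0.50677)/1.29542 + 325.1 = 153.4791, v = 571.1·(-0.16924)/1.29542 + 230.3 = 155.6881
M2: Pc = R·M2+t = (-0.46415, -0.34538, +1.39751); u = 438.7·(-0.46415)/1.39751 + 325.1 = 179.3973, v = 571.1·(-0.34538)/1.39751 + 230.3 = 89.1584
M3: Pc = R·M3+t = (-0.64923, -0.42236, +1.34198); u = 438.7·(-0.64923)/1.34198 + 325.1 = 112.8643, v = 571.1·(-0.42236)/1.34198 + 230.3 = 50.5587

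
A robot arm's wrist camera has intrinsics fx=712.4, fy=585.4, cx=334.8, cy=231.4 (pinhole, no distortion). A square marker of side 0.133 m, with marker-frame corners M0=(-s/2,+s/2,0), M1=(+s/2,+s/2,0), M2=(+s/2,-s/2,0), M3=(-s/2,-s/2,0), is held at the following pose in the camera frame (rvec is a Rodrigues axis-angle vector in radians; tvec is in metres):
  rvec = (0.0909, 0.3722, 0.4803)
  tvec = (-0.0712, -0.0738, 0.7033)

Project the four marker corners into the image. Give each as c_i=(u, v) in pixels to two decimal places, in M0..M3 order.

Intrinsics K: fx=712.4, fy=585.4, cx=334.8, cy=231.4
Marker side s = 0.133 m; corners in marker frame (Z=0):
  M0 = (-0.0665, +0.0665, 0)
  M1 = (+0.0665, +0.0665, 0)
  M2 = (+0.0665, -0.0665, 0)
  M3 = (-0.0665, -0.0665, 0)
rvec = (0.0909, 0.3722, 0.4803), |rvec| = θ = 0.61440 rad = 35.202°
Rodrigues: sinθ=0.57647, 1−cosθ=0.18288; R = I + sinθ·[k]× + (1−cosθ)·[k]×²:
    [+0.82112 -0.43426 +0.37037]
    [+0.46704 +0.88424 +0.00132]
    [-0.32807 +0.17190 +0.92888]
t = (-0.0712, -0.0738, 0.7033) m
M0: Pc = R·M0+t = (-0.15468, -0.04606, +0.73655); u = 712.4·(-0.15468)/0.73655 + 334.8 = 185.1884, v = 585.4·(-0.04606)/0.73655 + 231.4 = 194.7949
M1: Pc = R·M1+t = (-0.04547, +0.01606, +0.69291); u = 712.4·(-0.04547)/0.69291 + 334.8 = 288.0479, v = 585.4·(+0.01606)/0.69291 + 231.4 = 244.9679
M2: Pc = R·M2+t = (+0.01228, -0.10154, +0.67005); u = 712.4·(+0.01228)/0.67005 + 334.8 = 347.8591, v = 585.4·(-0.10154)/0.67005 + 231.4 = 142.6851
M3: Pc = R·M3+t = (-0.09693, -0.16366, +0.71369); u = 712.4·(-0.09693)/0.71369 + 334.8 = 238.0479, v = 585.4·(-0.16366)/0.71369 + 231.4 = 97.1582

c0=(185.19, 194.79) c1=(288.05, 244.97) c2=(347.86, 142.69) c3=(238.05, 97.16)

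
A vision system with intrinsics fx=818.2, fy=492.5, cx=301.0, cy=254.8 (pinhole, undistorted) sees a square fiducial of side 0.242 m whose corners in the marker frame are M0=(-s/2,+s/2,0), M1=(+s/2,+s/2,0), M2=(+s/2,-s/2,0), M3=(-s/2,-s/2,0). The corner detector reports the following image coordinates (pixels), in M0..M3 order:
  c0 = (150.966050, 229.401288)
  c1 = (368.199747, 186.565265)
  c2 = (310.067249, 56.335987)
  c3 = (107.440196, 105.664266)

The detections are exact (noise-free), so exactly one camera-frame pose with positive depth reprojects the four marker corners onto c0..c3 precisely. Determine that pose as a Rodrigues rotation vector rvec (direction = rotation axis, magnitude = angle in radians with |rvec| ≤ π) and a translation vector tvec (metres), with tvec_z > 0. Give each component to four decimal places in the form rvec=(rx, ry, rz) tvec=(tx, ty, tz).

rvec=(-0.1548, 0.2765, -0.2626) tvec=(-0.0746, -0.1935, 0.8572)

Intrinsics K: fx=818.2, fy=492.5, cx=301.0, cy=254.8
Marker side s = 0.242 m; corners in marker frame (Z=0):
  M0 = (-0.1210, +0.1210, 0)
  M1 = (+0.1210, +0.1210, 0)
  M2 = (+0.1210, -0.1210, 0)
  M3 = (-0.1210, -0.1210, 0)
Detected image corners:
  c0 = (150.966050, 229.401288) px
  c1 = (368.199747, 186.565265) px
  c2 = (310.067249, 56.335987) px
  c3 = (107.440196, 105.664266) px
Planar DLT: solve 8×8 A·h = b for H (H[2,2]=1):
  H  [+798.75160 +158.10063 +229.81547]
  H  [-232.69406 +492.85909 +143.63136]
  H  [-0.29012 -0.21727 +1.00000]
B = K⁻¹H; ‖b₁‖=1.166574, ‖b₂‖=1.166574; λ = 2/(‖b₁‖+‖b₂‖) = 0.857211, sign → tz>0 ⇒ λ=+0.857211
r₁ = λ·B[:,0] = (+0.92832,-0.27635,-0.24869); r₂ = λ·B[:,1] = (+0.23416,+0.95419,-0.18625)
r₃ = r₁×r₂ = (+0.28877,+0.11467,+0.95051); SVD([r₁ r₂ r₃]) → R = UVᵀ:
  R  [+0.92832 +0.23416 +0.28877]
  R  [-0.27635 +0.95419 +0.11467]
  R  [-0.24869 -0.18625 +0.95051]
t = (-0.07458, -0.19349, +0.85721) m
tr R = 2.833024; θ = arccos((tr R − 1)/2) = 0.411525 rad = 23.579°
axis k = ((R−Rᵀ)₃₂, (R−Rᵀ)₁₃, (R−Rᵀ)₂₁) / (2 sinθ) = (-0.376133, +0.671810, -0.638118)
rvec = θ·k = (-0.154788, +0.276466, -0.262601)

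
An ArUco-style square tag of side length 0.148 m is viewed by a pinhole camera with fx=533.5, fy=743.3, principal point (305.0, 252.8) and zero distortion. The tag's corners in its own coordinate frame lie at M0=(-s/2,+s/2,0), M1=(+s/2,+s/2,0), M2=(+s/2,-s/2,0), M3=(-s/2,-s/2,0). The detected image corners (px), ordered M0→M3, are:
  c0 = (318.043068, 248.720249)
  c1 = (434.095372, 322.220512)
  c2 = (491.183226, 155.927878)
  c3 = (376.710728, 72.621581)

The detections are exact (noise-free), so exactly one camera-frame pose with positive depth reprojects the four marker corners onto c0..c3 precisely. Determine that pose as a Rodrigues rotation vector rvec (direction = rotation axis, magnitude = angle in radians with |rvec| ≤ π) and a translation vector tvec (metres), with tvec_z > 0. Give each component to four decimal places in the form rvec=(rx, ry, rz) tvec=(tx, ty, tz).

rvec=(0.0921, -0.1922, 0.4270) tvec=(0.1111, -0.0405, 0.5851)

Intrinsics K: fx=533.5, fy=743.3, cx=305.0, cy=252.8
Marker side s = 0.148 m; corners in marker frame (Z=0):
  M0 = (-0.0740, +0.0740, 0)
  M1 = (+0.0740, +0.0740, 0)
  M2 = (+0.0740, -0.0740, 0)
  M3 = (-0.0740, -0.0740, 0)
Detected image corners:
  c0 = (318.043068, 248.720249) px
  c1 = (434.095372, 322.220512) px
  c2 = (491.183226, 155.927878) px
  c3 = (376.710728, 72.621581) px
Planar DLT: solve 8×8 A·h = b for H (H[2,2]=1):
  H  [+920.23949 -357.42964 +406.31998]
  H  [+599.33376 +1172.40298 +201.40931]
  H  [+0.34915 +0.08271 +1.00000]
B = K⁻¹H; ‖b₁‖=1.709154, ‖b₂‖=1.709154; λ = 2/(‖b₁‖+‖b₂‖) = 0.585085, sign → tz>0 ⇒ λ=+0.585085
r₁ = λ·B[:,0] = (+0.89243,+0.40229,+0.20428); r₂ = λ·B[:,1] = (-0.41966,+0.90639,+0.04839)
r₃ = r₁×r₂ = (-0.16569,-0.12891,+0.97772); SVD([r₁ r₂ r₃]) → R = UVᵀ:
  R  [+0.89243 -0.41966 -0.16569]
  R  [+0.40229 +0.90639 -0.12891]
  R  [+0.20428 +0.04839 +0.97772]
t = (+0.11112, -0.04045, +0.58508) m
tr R = 2.776541; θ = arccos((tr R − 1)/2) = 0.477231 rad = 27.343°
axis k = ((R−Rᵀ)₃₂, (R−Rᵀ)₁₃, (R−Rᵀ)₂₁) / (2 sinθ) = (+0.193010, -0.402735, +0.894735)
rvec = θ·k = (+0.092110, -0.192198, +0.426995)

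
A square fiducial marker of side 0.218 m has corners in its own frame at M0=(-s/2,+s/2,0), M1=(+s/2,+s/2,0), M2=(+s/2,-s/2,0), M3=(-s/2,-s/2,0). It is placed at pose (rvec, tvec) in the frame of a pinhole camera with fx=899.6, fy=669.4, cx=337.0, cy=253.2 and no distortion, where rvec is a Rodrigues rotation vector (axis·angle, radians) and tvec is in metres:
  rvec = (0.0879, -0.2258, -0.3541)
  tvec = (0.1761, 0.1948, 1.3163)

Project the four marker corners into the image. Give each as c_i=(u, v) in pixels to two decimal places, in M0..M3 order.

c0=(414.68, 424.76) c1=(544.58, 381.02) c2=(499.47, 280.71) c3=(365.25, 321.91)

Intrinsics K: fx=899.6, fy=669.4, cx=337.0, cy=253.2
Marker side s = 0.218 m; corners in marker frame (Z=0):
  M0 = (-0.1090, +0.1090, 0)
  M1 = (+0.1090, +0.1090, 0)
  M2 = (+0.1090, -0.1090, 0)
  M3 = (-0.1090, -0.1090, 0)
rvec = (0.0879, -0.2258, -0.3541), |rvec| = θ = 0.42907 rad = 24.584°
Rodrigues: sinθ=0.41602, 1−cosθ=0.09065; R = I + sinθ·[k]× + (1−cosθ)·[k]×²:
    [+0.91316 +0.33356 -0.23426]
    [-0.35311 +0.93446 -0.04586]
    [+0.20361 +0.12460 +0.97109]
t = (0.1761, 0.1948, 1.3163) m
M0: Pc = R·M0+t = (+0.11292, +0.33514, +1.30769); u = 899.6·(+0.11292)/1.30769 + 337.0 = 414.6840, v = 669.4·(+0.33514)/1.30769 + 253.2 = 424.7592
M1: Pc = R·M1+t = (+0.31199, +0.25817, +1.35207); u = 899.6·(+0.31199)/1.35207 + 337.0 = 544.5836, v = 669.4·(+0.25817)/1.35207 + 253.2 = 381.0163
M2: Pc = R·M2+t = (+0.23928, +0.05446, +1.32491); u = 899.6·(+0.23928)/1.32491 + 337.0 = 499.4656, v = 669.4·(+0.05446)/1.32491 + 253.2 = 280.7131
M3: Pc = R·M3+t = (+0.04021, +0.13143, +1.28053); u = 899.6·(+0.04021)/1.28053 + 337.0 = 365.2467, v = 669.4·(+0.13143)/1.28053 + 253.2 = 321.9070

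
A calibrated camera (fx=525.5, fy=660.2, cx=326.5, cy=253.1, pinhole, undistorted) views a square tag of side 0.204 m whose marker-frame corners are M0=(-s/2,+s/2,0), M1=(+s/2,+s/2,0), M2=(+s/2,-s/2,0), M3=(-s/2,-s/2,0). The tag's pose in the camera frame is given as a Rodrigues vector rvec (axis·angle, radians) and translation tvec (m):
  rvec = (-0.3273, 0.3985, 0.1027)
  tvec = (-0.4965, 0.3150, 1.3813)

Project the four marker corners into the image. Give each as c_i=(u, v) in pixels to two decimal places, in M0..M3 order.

c0=(97.51, 446.44) c1=(158.37, 461.90) c2=(178.34, 360.21) c3=(118.86, 351.05)

Intrinsics K: fx=525.5, fy=660.2, cx=326.5, cy=253.1
Marker side s = 0.204 m; corners in marker frame (Z=0):
  M0 = (-0.1020, +0.1020, 0)
  M1 = (+0.1020, +0.1020, 0)
  M2 = (+0.1020, -0.1020, 0)
  M3 = (-0.1020, -0.1020, 0)
rvec = (-0.3273, 0.3985, 0.1027), |rvec| = θ = 0.52581 rad = 30.127°
Rodrigues: sinθ=0.50191, 1−cosθ=0.13508; R = I + sinθ·[k]× + (1−cosθ)·[k]×²:
    [+0.91726 -0.16176 +0.36397]
    [+0.03431 +0.94251 +0.33242]
    [-0.39681 -0.29243 +0.87007]
t = (-0.4965, 0.3150, 1.3813) m
M0: Pc = R·M0+t = (-0.60656, +0.40764, +1.39195); u = 525.5·(-0.60656)/1.39195 + 326.5 = 97.5063, v = 660.2·(+0.40764)/1.39195 + 253.1 = 446.4418
M1: Pc = R·M1+t = (-0.41944, +0.41463, +1.31100); u = 525.5·(-0.41944)/1.31100 + 326.5 = 158.3721, v = 660.2·(+0.41463)/1.31100 + 253.1 = 461.9044
M2: Pc = R·M2+t = (-0.38644, +0.22236, +1.37065); u = 525.5·(-0.38644)/1.37065 + 326.5 = 178.3411, v = 660.2·(+0.22236)/1.37065 + 253.1 = 360.2055
M3: Pc = R·M3+t = (-0.57356, +0.21537, +1.45160); u = 525.5·(-0.57356)/1.45160 + 326.5 = 118.8631, v = 660.2·(+0.21537)/1.45160 + 253.1 = 351.0496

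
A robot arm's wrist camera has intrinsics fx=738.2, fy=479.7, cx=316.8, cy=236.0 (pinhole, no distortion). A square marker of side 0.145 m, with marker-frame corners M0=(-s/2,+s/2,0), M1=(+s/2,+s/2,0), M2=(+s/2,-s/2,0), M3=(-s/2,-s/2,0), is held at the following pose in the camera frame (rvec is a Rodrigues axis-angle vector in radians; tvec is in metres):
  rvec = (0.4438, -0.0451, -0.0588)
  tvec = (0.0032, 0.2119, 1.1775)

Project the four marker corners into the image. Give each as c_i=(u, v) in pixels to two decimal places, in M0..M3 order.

c0=(276.60, 348.16) c1=(364.91, 343.92) c2=(363.14, 295.19) c3=(270.01, 299.47)

Intrinsics K: fx=738.2, fy=479.7, cx=316.8, cy=236.0
Marker side s = 0.145 m; corners in marker frame (Z=0):
  M0 = (-0.0725, +0.0725, 0)
  M1 = (+0.0725, +0.0725, 0)
  M2 = (+0.0725, -0.0725, 0)
  M3 = (-0.0725, -0.0725, 0)
rvec = (0.4438, -0.0451, -0.0588), |rvec| = θ = 0.44994 rad = 25.780°
Rodrigues: sinθ=0.43492, 1−cosθ=0.09953; R = I + sinθ·[k]× + (1−cosθ)·[k]×²:
    [+0.99730 +0.04700 -0.05642]
    [-0.06668 +0.90147 -0.42767]
    [+0.03076 +0.43028 +0.90217]
t = (0.0032, 0.2119, 1.1775) m
M0: Pc = R·M0+t = (-0.06570, +0.28209, +1.20646); u = 738.2·(-0.06570)/1.20646 + 316.8 = 276.6019, v = 479.7·(+0.28209)/1.20646 + 236.0 = 348.1615
M1: Pc = R·M1+t = (+0.07891, +0.27242, +1.21093); u = 738.2·(+0.07891)/1.21093 + 316.8 = 364.9057, v = 479.7·(+0.27242)/1.21093 + 236.0 = 343.9184
M2: Pc = R·M2+t = (+0.07210, +0.14171, +1.14854); u = 738.2·(+0.07210)/1.14854 + 316.8 = 363.1391, v = 479.7·(+0.14171)/1.14854 + 236.0 = 295.1867
M3: Pc = R·M3+t = (-0.07251, +0.15138, +1.14407); u = 738.2·(-0.07251)/1.14407 + 316.8 = 270.0128, v = 479.7·(+0.15138)/1.14407 + 236.0 = 299.4712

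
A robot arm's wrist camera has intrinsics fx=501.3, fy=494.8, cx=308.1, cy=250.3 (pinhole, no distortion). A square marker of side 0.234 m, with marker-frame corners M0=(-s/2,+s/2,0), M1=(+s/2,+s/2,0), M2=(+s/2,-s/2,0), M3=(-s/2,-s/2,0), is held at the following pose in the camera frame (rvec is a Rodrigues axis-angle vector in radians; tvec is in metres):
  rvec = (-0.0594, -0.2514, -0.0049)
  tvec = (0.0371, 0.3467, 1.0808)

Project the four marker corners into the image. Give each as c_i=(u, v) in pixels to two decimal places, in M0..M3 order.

Intrinsics K: fx=501.3, fy=494.8, cx=308.1, cy=250.3
Marker side s = 0.234 m; corners in marker frame (Z=0):
  M0 = (-0.1170, +0.1170, 0)
  M1 = (+0.1170, +0.1170, 0)
  M2 = (+0.1170, -0.1170, 0)
  M3 = (-0.1170, -0.1170, 0)
rvec = (-0.0594, -0.2514, -0.0049), |rvec| = θ = 0.25837 rad = 14.803°
Rodrigues: sinθ=0.25550, 1−cosθ=0.03319; R = I + sinθ·[k]× + (1−cosθ)·[k]×²:
    [+0.96856 +0.01227 -0.24847]
    [+0.00258 +0.99823 +0.05935]
    [+0.24876 -0.05813 +0.96682]
t = (0.0371, 0.3467, 1.0808) m
M0: Pc = R·M0+t = (-0.07479, +0.46319, +1.04489); u = 501.3·(-0.07479)/1.04489 + 308.1 = 272.2205, v = 494.8·(+0.46319)/1.04489 + 250.3 = 469.6400
M1: Pc = R·M1+t = (+0.15186, +0.46380, +1.10310); u = 501.3·(+0.15186)/1.10310 + 308.1 = 377.1109, v = 494.8·(+0.46380)/1.10310 + 250.3 = 458.3365
M2: Pc = R·M2+t = (+0.14899, +0.23021, +1.11671); u = 501.3·(+0.14899)/1.11671 + 308.1 = 374.9813, v = 494.8·(+0.23021)/1.11671 + 250.3 = 352.3028
M3: Pc = R·M3+t = (-0.07766, +0.22960, +1.05850); u = 501.3·(-0.07766)/1.05850 + 308.1 = 271.3217, v = 494.8·(+0.22960)/1.05850 + 250.3 = 357.6301

c0=(272.22, 469.64) c1=(377.11, 458.34) c2=(374.98, 352.30) c3=(271.32, 357.63)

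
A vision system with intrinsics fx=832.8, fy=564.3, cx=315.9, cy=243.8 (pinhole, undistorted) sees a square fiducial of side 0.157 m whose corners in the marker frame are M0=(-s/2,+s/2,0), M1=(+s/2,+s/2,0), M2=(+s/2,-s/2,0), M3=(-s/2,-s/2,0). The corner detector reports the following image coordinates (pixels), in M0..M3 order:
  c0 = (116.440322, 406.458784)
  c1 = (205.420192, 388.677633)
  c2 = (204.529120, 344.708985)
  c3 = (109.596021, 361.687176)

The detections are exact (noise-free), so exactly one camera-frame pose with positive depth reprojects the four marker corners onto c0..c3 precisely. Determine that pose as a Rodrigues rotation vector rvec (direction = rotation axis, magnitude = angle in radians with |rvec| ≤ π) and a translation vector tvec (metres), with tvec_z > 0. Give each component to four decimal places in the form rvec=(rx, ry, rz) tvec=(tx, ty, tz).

rvec=(0.5979, -0.4371, -0.0660) tvec=(-0.2605, 0.3259, 1.3922)

Intrinsics K: fx=832.8, fy=564.3, cx=315.9, cy=243.8
Marker side s = 0.157 m; corners in marker frame (Z=0):
  M0 = (-0.0785, +0.0785, 0)
  M1 = (+0.0785, +0.0785, 0)
  M2 = (+0.0785, -0.0785, 0)
  M3 = (-0.0785, -0.0785, 0)
Detected image corners:
  c0 = (116.440322, 406.458784) px
  c1 = (205.420192, 388.677633) px
  c2 = (204.529120, 344.708985) px
  c3 = (109.596021, 361.687176) px
Planar DLT: solve 8×8 A·h = b for H (H[2,2]=1):
  H  [+628.40795 +87.97158 +160.04008]
  H  [-8.56266 +433.04927 +375.89558]
  H  [+0.27230 +0.40090 +1.00000]
B = K⁻¹H; ‖b₁‖=0.718302, ‖b₂‖=0.718302; λ = 2/(‖b₁‖+‖b₂‖) = 1.392173, sign → tz>0 ⇒ λ=+1.392173
r₁ = λ·B[:,0] = (+0.90670,-0.18491,+0.37909); r₂ = λ·B[:,1] = (-0.06465,+0.82724,+0.55812)
r₃ = r₁×r₂ = (-0.41679,-0.53056,+0.73810); SVD([r₁ r₂ r₃]) → R = UVᵀ:
  R  [+0.90670 -0.06465 -0.41679]
  R  [-0.18491 +0.82724 -0.53056]
  R  [+0.37909 +0.55812 +0.73810]
t = (-0.26055, +0.32589, +1.39217) m
tr R = 2.472033; θ = arccos((tr R − 1)/2) = 0.743629 rad = 42.607°
axis k = ((R−Rᵀ)₃₂, (R−Rᵀ)₁₃, (R−Rᵀ)₂₁) / (2 sinθ) = (+0.804093, -0.587832, -0.088820)
rvec = θ·k = (+0.597947, -0.437129, -0.066049)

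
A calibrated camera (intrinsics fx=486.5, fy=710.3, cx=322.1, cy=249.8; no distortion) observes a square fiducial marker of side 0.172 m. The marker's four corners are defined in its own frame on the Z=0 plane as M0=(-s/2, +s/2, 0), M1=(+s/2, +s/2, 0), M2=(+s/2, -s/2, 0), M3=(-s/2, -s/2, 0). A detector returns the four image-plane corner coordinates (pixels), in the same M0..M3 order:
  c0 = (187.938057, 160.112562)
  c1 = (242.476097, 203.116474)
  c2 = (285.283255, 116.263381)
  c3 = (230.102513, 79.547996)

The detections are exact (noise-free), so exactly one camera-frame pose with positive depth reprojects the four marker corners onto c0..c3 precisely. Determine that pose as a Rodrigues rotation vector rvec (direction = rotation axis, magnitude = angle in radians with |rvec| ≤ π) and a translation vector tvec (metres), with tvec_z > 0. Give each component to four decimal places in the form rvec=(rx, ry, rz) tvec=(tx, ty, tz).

rvec=(-0.3355, 0.3319, 0.5271) tvec=(-0.2012, -0.1782, 1.1368)

Intrinsics K: fx=486.5, fy=710.3, cx=322.1, cy=249.8
Marker side s = 0.172 m; corners in marker frame (Z=0):
  M0 = (-0.0860, +0.0860, 0)
  M1 = (+0.0860, +0.0860, 0)
  M2 = (+0.0860, -0.0860, 0)
  M3 = (-0.0860, -0.0860, 0)
Detected image corners:
  c0 = (187.938057, 160.112562) px
  c1 = (242.476097, 203.116474) px
  c2 = (285.283255, 116.263381) px
  c3 = (230.102513, 79.547996) px
Planar DLT: solve 8×8 A·h = b for H (H[2,2]=1):
  H  [+237.92910 -293.62119 +236.00191]
  H  [+183.52358 +458.55728 +138.46218]
  H  [-0.34279 -0.19736 +1.00000]
B = K⁻¹H; ‖b₁‖=0.879642, ‖b₂‖=0.879641; λ = 2/(‖b₁‖+‖b₂‖) = 1.136827, sign → tz>0 ⇒ λ=+1.136827
r₁ = λ·B[:,0] = (+0.81399,+0.43078,-0.38969); r₂ = λ·B[:,1] = (-0.53757,+0.81282,-0.22436)
r₃ = r₁×r₂ = (+0.22010,+0.39212,+0.89320); SVD([r₁ r₂ r₃]) → R = UVᵀ:
  R  [+0.81399 -0.53757 +0.22010]
  R  [+0.43078 +0.81282 +0.39212]
  R  [-0.38969 -0.22436 +0.89320]
t = (-0.20119, -0.17819, +1.13683) m
tr R = 2.520003; θ = arccos((tr R − 1)/2) = 0.707481 rad = 40.536°
axis k = ((R−Rᵀ)₃₂, (R−Rᵀ)₁₃, (R−Rᵀ)₂₁) / (2 sinθ) = (-0.474274, +0.469127, +0.744973)
rvec = θ·k = (-0.335539, +0.331899, +0.527054)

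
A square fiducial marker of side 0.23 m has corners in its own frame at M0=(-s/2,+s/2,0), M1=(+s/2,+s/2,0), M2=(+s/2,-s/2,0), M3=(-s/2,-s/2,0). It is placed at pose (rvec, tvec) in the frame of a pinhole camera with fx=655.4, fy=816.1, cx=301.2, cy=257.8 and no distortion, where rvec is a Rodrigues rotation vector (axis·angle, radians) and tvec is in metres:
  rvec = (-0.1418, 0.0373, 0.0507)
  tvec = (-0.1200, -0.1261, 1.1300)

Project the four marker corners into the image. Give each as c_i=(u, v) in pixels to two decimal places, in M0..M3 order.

Intrinsics K: fx=655.4, fy=816.1, cx=301.2, cy=257.8
Marker side s = 0.23 m; corners in marker frame (Z=0):
  M0 = (-0.1150, +0.1150, 0)
  M1 = (+0.1150, +0.1150, 0)
  M2 = (+0.1150, -0.1150, 0)
  M3 = (-0.1150, -0.1150, 0)
rvec = (-0.1418, 0.0373, 0.0507), |rvec| = θ = 0.15514 rad = 8.889°
Rodrigues: sinθ=0.15452, 1−cosθ=0.01201; R = I + sinθ·[k]× + (1−cosθ)·[k]×²:
    [+0.99802 -0.05314 +0.03356]
    [+0.04786 +0.98868 +0.14218]
    [-0.04074 -0.14029 +0.98927]
t = (-0.1200, -0.1261, 1.1300) m
M0: Pc = R·M0+t = (-0.24088, -0.01790, +1.11855); u = 655.4·(-0.24088)/1.11855 + 301.2 = 160.0577, v = 816.1·(-0.01790)/1.11855 + 257.8 = 244.7365
M1: Pc = R·M1+t = (-0.01134, -0.00690, +1.10918); u = 655.4·(-0.01134)/1.10918 + 301.2 = 294.5005, v = 816.1·(-0.00690)/1.10918 + 257.8 = 252.7249
M2: Pc = R·M2+t = (+0.00088, -0.23430, +1.14145); u = 655.4·(+0.00088)/1.14145 + 301.2 = 301.7072, v = 816.1·(-0.23430)/1.14145 + 257.8 = 90.2864
M3: Pc = R·M3+t = (-0.22866, -0.24530, +1.15082); u = 655.4·(-0.22866)/1.15082 + 301.2 = 170.9752, v = 816.1·(-0.24530)/1.15082 + 257.8 = 83.8444

c0=(160.06, 244.74) c1=(294.50, 252.72) c2=(301.71, 90.29) c3=(170.98, 83.84)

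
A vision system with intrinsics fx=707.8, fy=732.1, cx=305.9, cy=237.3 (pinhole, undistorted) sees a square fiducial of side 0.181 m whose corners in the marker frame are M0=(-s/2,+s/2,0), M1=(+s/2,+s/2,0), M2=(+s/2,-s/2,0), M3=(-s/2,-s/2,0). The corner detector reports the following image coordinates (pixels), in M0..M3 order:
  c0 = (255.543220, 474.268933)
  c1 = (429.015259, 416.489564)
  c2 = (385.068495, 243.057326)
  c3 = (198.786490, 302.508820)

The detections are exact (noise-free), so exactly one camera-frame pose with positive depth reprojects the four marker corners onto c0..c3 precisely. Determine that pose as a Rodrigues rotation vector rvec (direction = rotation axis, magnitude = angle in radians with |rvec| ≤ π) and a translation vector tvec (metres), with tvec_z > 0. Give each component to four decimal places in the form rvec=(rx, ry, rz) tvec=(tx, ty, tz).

rvec=(0.2476, -0.0873, -0.2892) tvec=(0.0122, 0.1157, 0.6804)

Intrinsics K: fx=707.8, fy=732.1, cx=305.9, cy=237.3
Marker side s = 0.181 m; corners in marker frame (Z=0):
  M0 = (-0.0905, +0.0905, 0)
  M1 = (+0.0905, +0.0905, 0)
  M2 = (+0.0905, -0.0905, 0)
  M3 = (-0.0905, -0.0905, 0)
Detected image corners:
  c0 = (255.543220, 474.268933) px
  c1 = (429.015259, 416.489564) px
  c2 = (385.068495, 243.057326) px
  c3 = (198.786490, 302.508820) px
Planar DLT: solve 8×8 A·h = b for H (H[2,2]=1):
  H  [+1015.79493 +396.22527 +318.54851]
  H  [-297.42219 +1087.53053 +361.80012]
  H  [+0.07314 +0.37298 +1.00000]
B = K⁻¹H; ‖b₁‖=1.469737, ‖b₂‖=1.469737; λ = 2/(‖b₁‖+‖b₂‖) = 0.680394, sign → tz>0 ⇒ λ=+0.680394
r₁ = λ·B[:,0] = (+0.95496,-0.29255,+0.04977); r₂ = λ·B[:,1] = (+0.27121,+0.92846,+0.25377)
r₃ = r₁×r₂ = (-0.12045,-0.22885,+0.96598); SVD([r₁ r₂ r₃]) → R = UVᵀ:
  R  [+0.95496 +0.27121 -0.12045]
  R  [-0.29255 +0.92846 -0.22885]
  R  [+0.04977 +0.25377 +0.96598]
t = (+0.01216, +0.11571, +0.68039) m
tr R = 2.849402; θ = arccos((tr R − 1)/2) = 0.390546 rad = 22.377°
axis k = ((R−Rᵀ)₃₂, (R−Rᵀ)₁₃, (R−Rᵀ)₂₁) / (2 sinθ) = (+0.633867, -0.223555, -0.740430)
rvec = θ·k = (+0.247554, -0.087308, -0.289172)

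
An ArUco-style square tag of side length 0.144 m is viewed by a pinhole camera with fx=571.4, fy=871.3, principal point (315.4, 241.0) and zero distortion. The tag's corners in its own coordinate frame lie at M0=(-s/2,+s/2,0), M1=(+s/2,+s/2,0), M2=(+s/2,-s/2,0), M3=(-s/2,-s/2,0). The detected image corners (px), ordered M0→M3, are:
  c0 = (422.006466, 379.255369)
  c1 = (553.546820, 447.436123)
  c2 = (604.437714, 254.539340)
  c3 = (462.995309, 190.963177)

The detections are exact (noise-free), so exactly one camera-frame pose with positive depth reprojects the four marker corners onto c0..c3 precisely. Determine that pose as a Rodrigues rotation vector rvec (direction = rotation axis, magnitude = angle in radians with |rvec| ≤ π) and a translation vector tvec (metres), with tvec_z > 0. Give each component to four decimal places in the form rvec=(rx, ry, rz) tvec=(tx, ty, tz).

rvec=(0.2168, 0.2216, 0.2852) tvec=(0.2038, 0.0547, 0.6028)

Intrinsics K: fx=571.4, fy=871.3, cx=315.4, cy=241.0
Marker side s = 0.144 m; corners in marker frame (Z=0):
  M0 = (-0.0720, +0.0720, 0)
  M1 = (+0.0720, +0.0720, 0)
  M2 = (+0.0720, -0.0720, 0)
  M3 = (-0.0720, -0.0720, 0)
Detected image corners:
  c0 = (422.006466, 379.255369) px
  c1 = (553.546820, 447.436123) px
  c2 = (604.437714, 254.539340) px
  c3 = (462.995309, 190.963177) px
Planar DLT: solve 8×8 A·h = b for H (H[2,2]=1):
  H  [+790.43491 -113.60570 +508.57891]
  H  [+360.53964 +1450.66654 +320.07158]
  H  [-0.30628 +0.40071 +1.00000]
B = K⁻¹H; ‖b₁‖=1.658984, ‖b₂‖=1.658984; λ = 2/(‖b₁‖+‖b₂‖) = 0.602779, sign → tz>0 ⇒ λ=+0.602779
r₁ = λ·B[:,0] = (+0.93575,+0.30049,-0.18462); r₂ = λ·B[:,1] = (-0.25317,+0.93678,+0.24154)
r₃ = r₁×r₂ = (+0.24553,-0.17928,+0.95267); SVD([r₁ r₂ r₃]) → R = UVᵀ:
  R  [+0.93575 -0.25317 +0.24553]
  R  [+0.30049 +0.93678 -0.17928]
  R  [-0.18462 +0.24154 +0.95267]
t = (+0.20379, +0.05470, +0.60278) m
tr R = 2.825196; θ = arccos((tr R − 1)/2) = 0.421202 rad = 24.133°
axis k = ((R−Rᵀ)₃₂, (R−Rᵀ)₁₃, (R−Rᵀ)₂₁) / (2 sinθ) = (+0.514633, +0.526033, +0.677084)
rvec = θ·k = (+0.216764, +0.221566, +0.285189)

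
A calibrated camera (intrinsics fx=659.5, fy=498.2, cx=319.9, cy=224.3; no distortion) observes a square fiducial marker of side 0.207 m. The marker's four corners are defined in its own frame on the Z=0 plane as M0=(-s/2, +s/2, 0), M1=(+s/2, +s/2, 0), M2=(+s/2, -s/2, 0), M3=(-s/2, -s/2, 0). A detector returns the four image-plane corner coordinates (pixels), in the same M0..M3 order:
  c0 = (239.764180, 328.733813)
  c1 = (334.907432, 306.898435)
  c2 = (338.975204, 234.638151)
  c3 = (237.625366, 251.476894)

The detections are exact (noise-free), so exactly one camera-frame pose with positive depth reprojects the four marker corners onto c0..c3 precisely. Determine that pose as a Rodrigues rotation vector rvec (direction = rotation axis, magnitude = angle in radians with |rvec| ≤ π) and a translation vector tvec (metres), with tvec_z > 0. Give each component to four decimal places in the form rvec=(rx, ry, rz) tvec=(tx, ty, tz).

Intrinsics K: fx=659.5, fy=498.2, cx=319.9, cy=224.3
Marker side s = 0.207 m; corners in marker frame (Z=0):
  M0 = (-0.1035, +0.1035, 0)
  M1 = (+0.1035, +0.1035, 0)
  M2 = (+0.1035, -0.1035, 0)
  M3 = (-0.1035, -0.1035, 0)
Detected image corners:
  c0 = (239.764180, 328.733813) px
  c1 = (334.907432, 306.898435) px
  c2 = (338.975204, 234.638151) px
  c3 = (237.625366, 251.476894) px
Planar DLT: solve 8×8 A·h = b for H (H[2,2]=1):
  H  [+590.08770 +83.69199 +289.85079]
  H  [+19.17097 +447.34399 +281.22969]
  H  [+0.40285 +0.30914 +1.00000]
B = K⁻¹H; ‖b₁‖=0.819624, ‖b₂‖=0.819624; λ = 2/(‖b₁‖+‖b₂‖) = 1.220071, sign → tz>0 ⇒ λ=+1.220071
r₁ = λ·B[:,0] = (+0.85325,-0.17434,+0.49150); r₂ = λ·B[:,1] = (-0.02812,+0.92572,+0.37717)
r₃ = r₁×r₂ = (-0.52074,-0.33565,+0.78496); SVD([r₁ r₂ r₃]) → R = UVᵀ:
  R  [+0.85325 -0.02812 -0.52074]
  R  [-0.17434 +0.92572 -0.33565]
  R  [+0.49150 +0.37717 +0.78496]
t = (-0.05559, +0.13942, +1.22007) m
tr R = 2.563927; θ = arccos((tr R − 1)/2) = 0.672987 rad = 38.559°
axis k = ((R−Rᵀ)₃₂, (R−Rᵀ)₁₃, (R−Rᵀ)₂₁) / (2 sinθ) = (+0.571790, -0.811974, -0.117283)
rvec = θ·k = (+0.384807, -0.546447, -0.078930)

rvec=(0.3848, -0.5464, -0.0789) tvec=(-0.0556, 0.1394, 1.2201)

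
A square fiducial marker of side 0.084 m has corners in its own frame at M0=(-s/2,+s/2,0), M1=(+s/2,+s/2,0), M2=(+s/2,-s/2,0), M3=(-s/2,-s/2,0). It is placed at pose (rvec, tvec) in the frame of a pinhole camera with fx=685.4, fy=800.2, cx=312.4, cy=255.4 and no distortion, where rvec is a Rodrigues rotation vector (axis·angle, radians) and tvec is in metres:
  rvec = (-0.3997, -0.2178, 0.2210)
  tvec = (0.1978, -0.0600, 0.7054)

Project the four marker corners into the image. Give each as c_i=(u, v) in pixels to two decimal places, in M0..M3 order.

Intrinsics K: fx=685.4, fy=800.2, cx=312.4, cy=255.4
Marker side s = 0.084 m; corners in marker frame (Z=0):
  M0 = (-0.0420, +0.0420, 0)
  M1 = (+0.0420, +0.0420, 0)
  M2 = (+0.0420, -0.0420, 0)
  M3 = (-0.0420, -0.0420, 0)
rvec = (-0.3997, -0.2178, 0.2210), |rvec| = θ = 0.50600 rad = 28.992°
Rodrigues: sinθ=0.48468, 1−cosθ=0.12531; R = I + sinθ·[k]× + (1−cosθ)·[k]×²:
    [+0.95288 -0.16908 -0.25186]
    [+0.25430 +0.89791 +0.35930]
    [+0.16539 -0.40642 +0.89859]
t = (0.1978, -0.0600, 0.7054) m
M0: Pc = R·M0+t = (+0.15068, -0.03297, +0.68138); u = 685.4·(+0.15068)/0.68138 + 312.4 = 463.9657, v = 800.2·(-0.03297)/0.68138 + 255.4 = 216.6828
M1: Pc = R·M1+t = (+0.23072, -0.01161, +0.69528); u = 685.4·(+0.23072)/0.69528 + 312.4 = 539.8419, v = 800.2·(-0.01161)/0.69528 + 255.4 = 242.0408
M2: Pc = R·M2+t = (+0.24492, -0.08703, +0.72942); u = 685.4·(+0.24492)/0.72942 + 312.4 = 542.5428, v = 800.2·(-0.08703)/0.72942 + 255.4 = 159.9226
M3: Pc = R·M3+t = (+0.16488, -0.10839, +0.71552); u = 685.4·(+0.16488)/0.71552 + 312.4 = 470.3392, v = 800.2·(-0.10839)/0.71552 + 255.4 = 134.1801

c0=(463.97, 216.68) c1=(539.84, 242.04) c2=(542.54, 159.92) c3=(470.34, 134.18)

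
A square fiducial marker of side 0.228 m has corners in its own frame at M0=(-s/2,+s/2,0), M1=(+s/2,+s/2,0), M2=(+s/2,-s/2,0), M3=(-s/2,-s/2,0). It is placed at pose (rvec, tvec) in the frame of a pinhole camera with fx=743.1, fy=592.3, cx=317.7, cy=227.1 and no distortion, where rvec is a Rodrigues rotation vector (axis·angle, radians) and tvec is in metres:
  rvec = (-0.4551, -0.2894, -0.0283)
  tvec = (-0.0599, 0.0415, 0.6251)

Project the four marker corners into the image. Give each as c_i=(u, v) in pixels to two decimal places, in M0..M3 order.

c0=(100.80, 379.17) c1=(390.75, 371.39) c2=(358.74, 179.56) c3=(109.80, 166.95)

Intrinsics K: fx=743.1, fy=592.3, cx=317.7, cy=227.1
Marker side s = 0.228 m; corners in marker frame (Z=0):
  M0 = (-0.1140, +0.1140, 0)
  M1 = (+0.1140, +0.1140, 0)
  M2 = (+0.1140, -0.1140, 0)
  M3 = (-0.1140, -0.1140, 0)
rvec = (-0.4551, -0.2894, -0.0283), |rvec| = θ = 0.54006 rad = 30.943°
Rodrigues: sinθ=0.51419, 1−cosθ=0.14232; R = I + sinθ·[k]× + (1−cosθ)·[k]×²:
    [+0.95874 +0.09121 -0.26925]
    [+0.03732 +0.89854 +0.43729]
    [+0.28182 -0.42930 +0.85807]
t = (-0.0599, 0.0415, 0.6251) m
M0: Pc = R·M0+t = (-0.15880, +0.13968, +0.54403); u = 743.1·(-0.15880)/0.54403 + 317.7 = 100.7955, v = 592.3·(+0.13968)/0.54403 + 227.1 = 379.1718
M1: Pc = R·M1+t = (+0.05979, +0.14819, +0.60829); u = 743.1·(+0.05979)/0.60829 + 317.7 = 390.7468, v = 592.3·(+0.14819)/0.60829 + 227.1 = 371.3941
M2: Pc = R·M2+t = (+0.03900, -0.05668, +0.70617); u = 743.1·(+0.03900)/0.70617 + 317.7 = 358.7379, v = 592.3·(-0.05668)/0.70617 + 227.1 = 179.5603
M3: Pc = R·M3+t = (-0.17959, -0.06519, +0.64191); u = 743.1·(-0.17959)/0.64191 + 317.7 = 109.7951, v = 592.3·(-0.06519)/0.64191 + 227.1 = 166.9495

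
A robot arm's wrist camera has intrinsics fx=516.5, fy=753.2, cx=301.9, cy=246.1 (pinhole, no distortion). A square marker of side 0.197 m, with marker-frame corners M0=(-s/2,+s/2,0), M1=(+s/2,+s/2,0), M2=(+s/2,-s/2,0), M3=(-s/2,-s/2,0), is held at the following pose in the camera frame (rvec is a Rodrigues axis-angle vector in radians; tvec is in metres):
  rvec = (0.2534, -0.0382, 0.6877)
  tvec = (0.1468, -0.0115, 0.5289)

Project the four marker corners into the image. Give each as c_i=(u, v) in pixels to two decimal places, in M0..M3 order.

c0=(309.91, 246.59) c1=(449.56, 411.02) c2=(585.77, 212.22) c3=(440.38, 24.15)

Intrinsics K: fx=516.5, fy=753.2, cx=301.9, cy=246.1
Marker side s = 0.197 m; corners in marker frame (Z=0):
  M0 = (-0.0985, +0.0985, 0)
  M1 = (+0.0985, +0.0985, 0)
  M2 = (+0.0985, -0.0985, 0)
  M3 = (-0.0985, -0.0985, 0)
rvec = (0.2534, -0.0382, 0.6877), |rvec| = θ = 0.73390 rad = 42.049°
Rodrigues: sinθ=0.66977, 1−cosθ=0.25743; R = I + sinθ·[k]× + (1−cosθ)·[k]×²:
    [+0.77326 -0.63224 +0.04843]
    [+0.62298 +0.74327 -0.24381]
    [+0.11815 +0.21870 +0.96861]
t = (0.1468, -0.0115, 0.5289) m
M0: Pc = R·M0+t = (+0.00836, +0.00035, +0.53880); u = 516.5·(+0.00836)/0.53880 + 301.9 = 309.9126, v = 753.2·(+0.00035)/0.53880 + 246.1 = 246.5868
M1: Pc = R·M1+t = (+0.16069, +0.12308, +0.56208); u = 516.5·(+0.16069)/0.56208 + 301.9 = 449.5604, v = 753.2·(+0.12308)/0.56208 + 246.1 = 411.0242
M2: Pc = R·M2+t = (+0.28524, -0.02335, +0.51900); u = 516.5·(+0.28524)/0.51900 + 301.9 = 585.7697, v = 753.2·(-0.02335)/0.51900 + 246.1 = 212.2155
M3: Pc = R·M3+t = (+0.13291, -0.14608, +0.49572); u = 516.5·(+0.13291)/0.49572 + 301.9 = 440.3803, v = 753.2·(-0.14608)/0.49572 + 246.1 = 24.1516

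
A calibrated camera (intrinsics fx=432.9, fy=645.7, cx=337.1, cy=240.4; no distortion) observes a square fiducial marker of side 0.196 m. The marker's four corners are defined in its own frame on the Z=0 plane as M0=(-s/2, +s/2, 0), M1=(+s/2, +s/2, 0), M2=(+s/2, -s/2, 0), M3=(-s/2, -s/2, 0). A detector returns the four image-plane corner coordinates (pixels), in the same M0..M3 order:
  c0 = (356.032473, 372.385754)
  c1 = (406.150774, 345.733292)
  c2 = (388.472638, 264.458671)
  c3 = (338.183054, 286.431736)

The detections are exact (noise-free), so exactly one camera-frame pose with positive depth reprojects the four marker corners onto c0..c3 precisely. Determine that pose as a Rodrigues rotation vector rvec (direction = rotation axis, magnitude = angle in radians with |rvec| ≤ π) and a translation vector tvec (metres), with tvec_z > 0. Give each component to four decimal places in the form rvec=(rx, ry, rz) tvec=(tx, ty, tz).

rvec=(-0.1682, -0.3764, -0.2762) tvec=(0.1201, 0.1720, 1.4570)

Intrinsics K: fx=432.9, fy=645.7, cx=337.1, cy=240.4
Marker side s = 0.196 m; corners in marker frame (Z=0):
  M0 = (-0.0980, +0.0980, 0)
  M1 = (+0.0980, +0.0980, 0)
  M2 = (+0.0980, -0.0980, 0)
  M3 = (-0.0980, -0.0980, 0)
Detected image corners:
  c0 = (356.032473, 372.385754) px
  c1 = (406.150774, 345.733292) px
  c2 = (388.472638, 264.458671) px
  c3 = (338.183054, 286.431736) px
Planar DLT: solve 8×8 A·h = b for H (H[2,2]=1):
  H  [+354.21708 +62.39845 +372.79191]
  H  [-40.36513 +402.24064 +316.62782]
  H  [+0.26348 -0.07582 +1.00000]
B = K⁻¹H; ‖b₁‖=0.686346, ‖b₂‖=0.686346; λ = 2/(‖b₁‖+‖b₂‖) = 1.456991, sign → tz>0 ⇒ λ=+1.456991
r₁ = λ·B[:,0] = (+0.89323,-0.23401,+0.38389); r₂ = λ·B[:,1] = (+0.29604,+0.94877,-0.11047)
r₃ = r₁×r₂ = (-0.33837,+0.21232,+0.91675); SVD([r₁ r₂ r₃]) → R = UVᵀ:
  R  [+0.89323 +0.29604 -0.33837]
  R  [-0.23401 +0.94877 +0.21232]
  R  [+0.38389 -0.11047 +0.91675]
t = (+0.12013, +0.17200, +1.45699) m
tr R = 2.758745; θ = arccos((tr R − 1)/2) = 0.496254 rad = 28.433°
axis k = ((R−Rᵀ)₃₂, (R−Rᵀ)₁₃, (R−Rᵀ)₂₁) / (2 sinθ) = (-0.338976, -0.758470, -0.556613)
rvec = θ·k = (-0.168218, -0.376394, -0.276221)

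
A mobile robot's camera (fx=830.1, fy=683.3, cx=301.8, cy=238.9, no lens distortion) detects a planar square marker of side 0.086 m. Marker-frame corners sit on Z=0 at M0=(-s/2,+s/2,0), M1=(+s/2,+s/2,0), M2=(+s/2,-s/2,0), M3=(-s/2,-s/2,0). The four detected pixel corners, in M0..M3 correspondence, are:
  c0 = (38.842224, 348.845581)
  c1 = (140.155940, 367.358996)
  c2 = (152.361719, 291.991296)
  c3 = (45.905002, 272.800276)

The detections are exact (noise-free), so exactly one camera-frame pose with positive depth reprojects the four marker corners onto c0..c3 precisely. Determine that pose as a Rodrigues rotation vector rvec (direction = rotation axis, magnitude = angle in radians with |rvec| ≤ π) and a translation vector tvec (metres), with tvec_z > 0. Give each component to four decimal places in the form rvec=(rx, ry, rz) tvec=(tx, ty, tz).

Intrinsics K: fx=830.1, fy=683.3, cx=301.8, cy=238.9
Marker side s = 0.086 m; corners in marker frame (Z=0):
  M0 = (-0.0430, +0.0430, 0)
  M1 = (+0.0430, +0.0430, 0)
  M2 = (+0.0430, -0.0430, 0)
  M3 = (-0.0430, -0.0430, 0)
Detected image corners:
  c0 = (38.842224, 348.845581) px
  c1 = (140.155940, 367.358996) px
  c2 = (152.361719, 291.991296) px
  c3 = (45.905002, 272.800276) px
Planar DLT: solve 8×8 A·h = b for H (H[2,2]=1):
  H  [+1203.61149 -58.01904 +94.11198]
  H  [+206.82136 +1063.52843 +321.16468]
  H  [-0.03839 +0.57210 +1.00000]
B = K⁻¹H; ‖b₁‖=1.498147, ‖b₂‖=1.498147; λ = 2/(‖b₁‖+‖b₂‖) = 0.667491, sign → tz>0 ⇒ λ=+0.667491
r₁ = λ·B[:,0] = (+0.97715,+0.21099,-0.02562); r₂ = λ·B[:,1] = (-0.18549,+0.90541,+0.38187)
r₃ = r₁×r₂ = (+0.10377,-0.36839,+0.92386); SVD([r₁ r₂ r₃]) → R = UVᵀ:
  R  [+0.97715 -0.18549 +0.10377]
  R  [+0.21099 +0.90541 -0.36839]
  R  [-0.02562 +0.38187 +0.92386]
t = (-0.16700, +0.08036, +0.66749) m
tr R = 2.806423; θ = arccos((tr R − 1)/2) = 0.443603 rad = 25.417°
axis k = ((R−Rᵀ)₃₂, (R−Rᵀ)₁₃, (R−Rᵀ)₂₁) / (2 sinθ) = (+0.874032, +0.150742, +0.461893)
rvec = θ·k = (+0.387723, +0.066869, +0.204897)

rvec=(0.3877, 0.0669, 0.2049) tvec=(-0.1670, 0.0804, 0.6675)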